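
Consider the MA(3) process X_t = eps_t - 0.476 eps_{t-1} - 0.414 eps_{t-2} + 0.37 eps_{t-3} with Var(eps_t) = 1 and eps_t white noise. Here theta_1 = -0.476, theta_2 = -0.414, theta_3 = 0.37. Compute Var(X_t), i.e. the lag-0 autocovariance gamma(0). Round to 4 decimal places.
\gamma(0) = 1.5349

For an MA(q) process X_t = eps_t + sum_i theta_i eps_{t-i} with
Var(eps_t) = sigma^2, the variance is
  gamma(0) = sigma^2 * (1 + sum_i theta_i^2).
  sum_i theta_i^2 = (-0.476)^2 + (-0.414)^2 + (0.37)^2 = 0.226576 + 0.171396 + 0.1369 = 0.534872.
  gamma(0) = 1 * (1 + 0.534872) = 1 * 1.534872 = 1.534872, which rounds to 1.5349.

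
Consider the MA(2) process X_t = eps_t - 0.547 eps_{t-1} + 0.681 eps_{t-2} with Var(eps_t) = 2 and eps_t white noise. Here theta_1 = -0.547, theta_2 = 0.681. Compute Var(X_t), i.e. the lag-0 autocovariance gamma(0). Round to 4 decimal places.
\gamma(0) = 3.5259

For an MA(q) process X_t = eps_t + sum_i theta_i eps_{t-i} with
Var(eps_t) = sigma^2, the variance is
  gamma(0) = sigma^2 * (1 + sum_i theta_i^2).
  sum_i theta_i^2 = (-0.547)^2 + (0.681)^2 = 0.299209 + 0.463761 = 0.76297.
  gamma(0) = 2 * (1 + 0.76297) = 2 * 1.76297 = 3.52594, which rounds to 3.5259.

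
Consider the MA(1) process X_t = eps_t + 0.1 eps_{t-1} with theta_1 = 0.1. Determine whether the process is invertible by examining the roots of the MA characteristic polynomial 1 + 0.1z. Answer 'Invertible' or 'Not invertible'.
\text{Invertible}

The MA(q) characteristic polynomial is P(z) = 1 + 0.1z.
Invertibility requires all roots to lie outside the unit circle, i.e. |z| > 1 for every root.
This is linear in z: 1 + (0.1) z = 0  =>  z = -1/(0.1) = -10,  |z| = 10.
Moduli of all roots: 10.0000.
All moduli strictly greater than 1? Yes.
Verdict: Invertible.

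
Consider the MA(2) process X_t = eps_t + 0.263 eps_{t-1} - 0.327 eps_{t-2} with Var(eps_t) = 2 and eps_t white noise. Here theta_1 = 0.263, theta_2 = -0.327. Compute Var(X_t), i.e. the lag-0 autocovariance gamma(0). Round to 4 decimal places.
\gamma(0) = 2.3522

For an MA(q) process X_t = eps_t + sum_i theta_i eps_{t-i} with
Var(eps_t) = sigma^2, the variance is
  gamma(0) = sigma^2 * (1 + sum_i theta_i^2).
  sum_i theta_i^2 = (0.263)^2 + (-0.327)^2 = 0.069169 + 0.106929 = 0.176098.
  gamma(0) = 2 * (1 + 0.176098) = 2 * 1.176098 = 2.352196, which rounds to 2.3522.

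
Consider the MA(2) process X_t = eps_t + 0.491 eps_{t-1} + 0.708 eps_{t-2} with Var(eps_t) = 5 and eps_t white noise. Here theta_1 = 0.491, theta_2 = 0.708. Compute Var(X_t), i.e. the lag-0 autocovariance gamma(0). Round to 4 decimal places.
\gamma(0) = 8.7117

For an MA(q) process X_t = eps_t + sum_i theta_i eps_{t-i} with
Var(eps_t) = sigma^2, the variance is
  gamma(0) = sigma^2 * (1 + sum_i theta_i^2).
  sum_i theta_i^2 = (0.491)^2 + (0.708)^2 = 0.241081 + 0.501264 = 0.742345.
  gamma(0) = 5 * (1 + 0.742345) = 5 * 1.742345 = 8.711725, which rounds to 8.7117.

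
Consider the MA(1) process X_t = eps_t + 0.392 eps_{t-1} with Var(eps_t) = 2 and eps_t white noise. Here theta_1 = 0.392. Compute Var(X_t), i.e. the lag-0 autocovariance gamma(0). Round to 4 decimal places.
\gamma(0) = 2.3073

For an MA(q) process X_t = eps_t + sum_i theta_i eps_{t-i} with
Var(eps_t) = sigma^2, the variance is
  gamma(0) = sigma^2 * (1 + sum_i theta_i^2).
  sum_i theta_i^2 = (0.392)^2 = 0.153664.
  gamma(0) = 2 * (1 + 0.153664) = 2 * 1.153664 = 2.307328, which rounds to 2.3073.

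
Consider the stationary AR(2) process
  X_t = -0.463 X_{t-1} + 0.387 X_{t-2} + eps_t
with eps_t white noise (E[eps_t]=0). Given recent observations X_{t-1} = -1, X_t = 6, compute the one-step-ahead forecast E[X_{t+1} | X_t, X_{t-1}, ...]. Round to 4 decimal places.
E[X_{t+1} \mid \mathcal F_t] = -3.1650

For an AR(p) model X_t = c + sum_i phi_i X_{t-i} + eps_t, the
one-step-ahead conditional mean is
  E[X_{t+1} | X_t, ...] = c + sum_i phi_i X_{t+1-i}.
Substitute known values:
  E[X_{t+1} | ...] = (-0.463) * (6) + (0.387) * (-1)
                   = -3.1650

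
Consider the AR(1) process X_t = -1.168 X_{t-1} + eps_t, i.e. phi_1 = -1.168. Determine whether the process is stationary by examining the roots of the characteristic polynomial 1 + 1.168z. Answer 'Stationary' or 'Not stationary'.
\text{Not stationary}

The AR(p) characteristic polynomial is P(z) = 1 + 1.168z.
Stationarity requires all roots to lie outside the unit circle, i.e. |z| > 1 for every root.
This is linear in z: 1 + (1.168) z = 0  =>  z = -1/(1.168) = -0.856164,  |z| = 0.856164.
Moduli of all roots: 0.8562.
All moduli strictly greater than 1? No.
Verdict: Not stationary.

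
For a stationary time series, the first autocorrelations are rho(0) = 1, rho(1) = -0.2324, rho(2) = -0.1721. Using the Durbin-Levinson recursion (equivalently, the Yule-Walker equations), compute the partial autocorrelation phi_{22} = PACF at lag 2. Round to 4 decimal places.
\phi_{22} = -0.2390

The PACF at lag k is phi_{kk}, the last component of the solution
to the Yule-Walker system G_k phi = r_k where
  (G_k)_{ij} = rho(|i - j|), (r_k)_i = rho(i), i,j = 1..k.
Equivalently, Durbin-Levinson gives phi_{kk} iteratively:
  phi_{11} = rho(1)
  phi_{kk} = [rho(k) - sum_{j=1..k-1} phi_{k-1,j} rho(k-j)]
            / [1 - sum_{j=1..k-1} phi_{k-1,j} rho(j)],
  phi_{k,j} = phi_{k-1,j} - phi_{kk} phi_{k-1,k-j},  j = 1..k-1.
Step k = 1:
  phi_11 = rho(1) = -0.2324.
Step k = 2:
  phi_22 = [rho(2) - phi_11 rho(1)] / [1 - phi_11 rho(1)] = [-0.1721 - (-0.2324)(-0.2324)] / [1 - (-0.2324)(-0.2324)]
         = -0.22610976 / 0.94599024 = -0.239.
Therefore phi_{22} = -0.2390.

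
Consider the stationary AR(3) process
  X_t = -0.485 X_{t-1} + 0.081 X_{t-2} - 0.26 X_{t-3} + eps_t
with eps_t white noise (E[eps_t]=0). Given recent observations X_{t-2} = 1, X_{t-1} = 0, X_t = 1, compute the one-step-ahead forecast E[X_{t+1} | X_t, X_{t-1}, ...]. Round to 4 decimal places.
E[X_{t+1} \mid \mathcal F_t] = -0.7450

For an AR(p) model X_t = c + sum_i phi_i X_{t-i} + eps_t, the
one-step-ahead conditional mean is
  E[X_{t+1} | X_t, ...] = c + sum_i phi_i X_{t+1-i}.
Substitute known values:
  E[X_{t+1} | ...] = (-0.485) * (1) + (0.081) * (0) + (-0.26) * (1)
                   = -0.7450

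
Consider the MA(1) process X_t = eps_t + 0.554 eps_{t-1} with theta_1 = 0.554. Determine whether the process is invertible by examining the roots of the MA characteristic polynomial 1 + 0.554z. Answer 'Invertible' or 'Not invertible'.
\text{Invertible}

The MA(q) characteristic polynomial is P(z) = 1 + 0.554z.
Invertibility requires all roots to lie outside the unit circle, i.e. |z| > 1 for every root.
This is linear in z: 1 + (0.554) z = 0  =>  z = -1/(0.554) = -1.805054,  |z| = 1.805054.
Moduli of all roots: 1.8051.
All moduli strictly greater than 1? Yes.
Verdict: Invertible.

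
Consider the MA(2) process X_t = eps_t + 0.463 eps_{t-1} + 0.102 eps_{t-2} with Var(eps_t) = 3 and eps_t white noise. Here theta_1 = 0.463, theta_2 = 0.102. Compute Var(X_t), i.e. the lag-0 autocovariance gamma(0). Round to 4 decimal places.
\gamma(0) = 3.6743

For an MA(q) process X_t = eps_t + sum_i theta_i eps_{t-i} with
Var(eps_t) = sigma^2, the variance is
  gamma(0) = sigma^2 * (1 + sum_i theta_i^2).
  sum_i theta_i^2 = (0.463)^2 + (0.102)^2 = 0.214369 + 0.010404 = 0.224773.
  gamma(0) = 3 * (1 + 0.224773) = 3 * 1.224773 = 3.674319, which rounds to 3.6743.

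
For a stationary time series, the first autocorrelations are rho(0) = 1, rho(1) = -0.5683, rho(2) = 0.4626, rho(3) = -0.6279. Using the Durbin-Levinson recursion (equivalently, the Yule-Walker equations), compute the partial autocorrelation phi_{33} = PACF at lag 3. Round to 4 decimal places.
\phi_{33} = -0.4659

The PACF at lag k is phi_{kk}, the last component of the solution
to the Yule-Walker system G_k phi = r_k where
  (G_k)_{ij} = rho(|i - j|), (r_k)_i = rho(i), i,j = 1..k.
Equivalently, Durbin-Levinson gives phi_{kk} iteratively:
  phi_{11} = rho(1)
  phi_{kk} = [rho(k) - sum_{j=1..k-1} phi_{k-1,j} rho(k-j)]
            / [1 - sum_{j=1..k-1} phi_{k-1,j} rho(j)],
  phi_{k,j} = phi_{k-1,j} - phi_{kk} phi_{k-1,k-j},  j = 1..k-1.
Step k = 1:
  phi_11 = rho(1) = -0.5683.
Step k = 2:
  phi_22 = [rho(2) - phi_11 rho(1)] / [1 - phi_11 rho(1)] = [0.4626 - (-0.5683)(-0.5683)] / [1 - (-0.5683)(-0.5683)]
         = 0.13963511 / 0.67703511 = 0.206245.
  Update: phi_21 = phi_11 - phi_22 phi_11 = -0.5683 - (0.206245)(-0.5683) = -0.451091.
Step k = 3:
  phi_33 = [rho(3) - phi_21 rho(2) - phi_22 rho(1)] / [1 - phi_21 rho(1) - phi_22 rho(2)]
    numerator   = -0.6279 - (-0.451091)(0.4626) - (0.206245)(-0.5683) = -0.30201628
    denominator = 1 - (-0.451091)(-0.5683) - (0.206245)(0.4626) = 0.64823607
  phi_33 = -0.30201628 / 0.64823607 = -0.4659.
Therefore phi_{33} = -0.4659.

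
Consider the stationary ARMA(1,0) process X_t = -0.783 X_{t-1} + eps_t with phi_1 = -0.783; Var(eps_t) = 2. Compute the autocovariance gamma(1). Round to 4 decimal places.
\gamma(1) = -4.0474

Multiply the model equation by X_{t-k} and take expectations. With theta_0 = psi_0 = 1 and psi_j the MA(infinity) weights, this gives
  gamma(k) - sum_i phi_i gamma(k-i) = c_k,
  c_k = sigma^2 * sum_{j=k..q} theta_j psi_{j-k}   (c_k = 0 for k > q),
using gamma(-m) = gamma(m).
Pure AR (q = 0): c_0 = sigma^2 = 2, c_k = 0 for k >= 1.
Equations for k = 0 and k = 1 (AR order 1):
  gamma(0) = phi_1 gamma(1) + c_0
  gamma(1) = phi_1 gamma(0) + c_1
Substituting the second into the first: gamma(0) (1 - phi_1^2) = c_0 + phi_1 c_1, so
  gamma(0) = c_0 / (1 - phi_1^2) = 2 / (1 - (-0.783)^2) = 2 / 0.386911 = 5.169147.
  gamma(1) = phi_1 gamma(0) = (-0.783)(5.169147) = -4.047442.
Therefore gamma(1) = -4.0474 (to 4 decimal places).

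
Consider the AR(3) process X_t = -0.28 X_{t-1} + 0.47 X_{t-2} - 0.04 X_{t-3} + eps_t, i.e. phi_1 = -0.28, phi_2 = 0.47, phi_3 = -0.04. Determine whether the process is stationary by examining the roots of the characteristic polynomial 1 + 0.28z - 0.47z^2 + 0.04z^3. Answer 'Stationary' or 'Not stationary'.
\text{Stationary}

The AR(p) characteristic polynomial is P(z) = 1 + 0.28z - 0.47z^2 + 0.04z^3.
Stationarity requires all roots to lie outside the unit circle, i.e. |z| > 1 for every root.
Degree 3: look for a simple real root z0 first, then factor out (1 - z/z0) and solve the remaining quadratic.
Testing z0 = 2: P(2) = 1 + (0.28)(2) + (-0.47)(2)^2 + (0.04)(2)^3
  = 1 + (0.56) + (-1.88) + (0.32) = 0.  So z_0 = 2 is a root, |z_0| = 2.
Divide out the factor (1 - 0.5 z) = (1 - z/z0) (since 1/z0 = 0.5):
  P(z) = (1 - 0.5 z)(1 + (0.78) z + (-0.08) z^2)
  [check: z-coef 0.78 - (0.5) = 0.28; z^2-coef -0.08 - (0.5)(0.78) = -0.47; z^3-coef -(0.5)(-0.08) = 0.04.]
Remaining roots from the quadratic factor 1 + (0.78) z + (-0.08) z^2:
  Set 1 + (0.78) z + (-0.08) z^2 = 0, i.e. a z^2 + b z + c = 0 with a = -0.08, b = 0.78, c = 1.
  Discriminant D = b^2 - 4ac = (0.78)^2 - 4*(-0.08)*1 = 0.6084 - (-0.32) = 0.9284.
  D >= 0, so the roots are real: z = (-b +/- sqrt(D)) / (2a) = (-0.78 +/- 0.963535) / (-0.16).
    z_1 = (-0.78 + 0.963535) / (-0.16) = -1.1471,   |z_1| = 1.1471.
    z_2 = (-0.78 - 0.963535) / (-0.16) = 10.8971,   |z_2| = 10.8971.
Moduli of all roots: 2.0000, 1.1471, 10.8971.
All moduli strictly greater than 1? Yes.
Verdict: Stationary.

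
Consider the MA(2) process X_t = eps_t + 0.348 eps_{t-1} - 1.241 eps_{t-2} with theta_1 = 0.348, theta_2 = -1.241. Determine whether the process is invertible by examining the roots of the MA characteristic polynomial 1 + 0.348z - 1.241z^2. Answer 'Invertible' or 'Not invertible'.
\text{Not invertible}

The MA(q) characteristic polynomial is P(z) = 1 + 0.348z - 1.241z^2.
Invertibility requires all roots to lie outside the unit circle, i.e. |z| > 1 for every root.
Set 1 + (0.348) z + (-1.241) z^2 = 0, i.e. a z^2 + b z + c = 0 with a = -1.241, b = 0.348, c = 1.
Discriminant D = b^2 - 4ac = (0.348)^2 - 4*(-1.241)*1 = 0.121104 - (-4.964) = 5.085104.
D >= 0, so the roots are real: z = (-b +/- sqrt(D)) / (2a) = (-0.348 +/- 2.255018) / (-2.482).
  z_1 = (-0.348 + 2.255018) / (-2.482) = -0.7683,   |z_1| = 0.7683.
  z_2 = (-0.348 - 2.255018) / (-2.482) = 1.0488,   |z_2| = 1.0488.
Moduli of all roots: 0.7683, 1.0488.
All moduli strictly greater than 1? No.
Verdict: Not invertible.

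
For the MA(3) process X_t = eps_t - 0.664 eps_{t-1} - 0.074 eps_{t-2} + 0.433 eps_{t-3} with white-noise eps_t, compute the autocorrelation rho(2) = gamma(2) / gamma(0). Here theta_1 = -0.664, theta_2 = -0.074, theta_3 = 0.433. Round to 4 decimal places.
\rho(2) = -0.2213

For an MA(q) process with theta_0 = 1, the autocovariance is
  gamma(k) = sigma^2 * sum_{i=0..q-k} theta_i * theta_{i+k},
and rho(k) = gamma(k) / gamma(0). Sigma^2 cancels.
  numerator   = (1)*(-0.074) + (-0.664)*(0.433) = -0.361512.
  denominator = (1)^2 + (-0.664)^2 + (-0.074)^2 + (0.433)^2 = 1.633861.
  rho(2) = -0.361512 / 1.633861 = -0.2213.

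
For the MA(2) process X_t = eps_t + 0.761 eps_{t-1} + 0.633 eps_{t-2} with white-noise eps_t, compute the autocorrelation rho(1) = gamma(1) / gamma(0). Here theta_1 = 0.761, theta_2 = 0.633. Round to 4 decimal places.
\rho(1) = 0.6277

For an MA(q) process with theta_0 = 1, the autocovariance is
  gamma(k) = sigma^2 * sum_{i=0..q-k} theta_i * theta_{i+k},
and rho(k) = gamma(k) / gamma(0). Sigma^2 cancels.
  numerator   = (1)*(0.761) + (0.761)*(0.633) = 1.242713.
  denominator = (1)^2 + (0.761)^2 + (0.633)^2 = 1.97981.
  rho(1) = 1.242713 / 1.97981 = 0.6277.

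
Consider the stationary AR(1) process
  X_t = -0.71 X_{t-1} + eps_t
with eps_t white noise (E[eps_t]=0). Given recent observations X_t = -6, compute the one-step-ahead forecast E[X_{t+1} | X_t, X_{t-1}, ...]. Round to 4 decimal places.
E[X_{t+1} \mid \mathcal F_t] = 4.2600

For an AR(p) model X_t = c + sum_i phi_i X_{t-i} + eps_t, the
one-step-ahead conditional mean is
  E[X_{t+1} | X_t, ...] = c + sum_i phi_i X_{t+1-i}.
Substitute known values:
  E[X_{t+1} | ...] = (-0.71) * (-6)
                   = 4.2600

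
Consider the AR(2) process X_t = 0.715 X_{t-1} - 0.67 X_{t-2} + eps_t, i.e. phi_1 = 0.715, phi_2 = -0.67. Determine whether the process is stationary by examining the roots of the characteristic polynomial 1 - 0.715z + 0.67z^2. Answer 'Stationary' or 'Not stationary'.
\text{Stationary}

The AR(p) characteristic polynomial is P(z) = 1 - 0.715z + 0.67z^2.
Stationarity requires all roots to lie outside the unit circle, i.e. |z| > 1 for every root.
Set 1 + (-0.715) z + (0.67) z^2 = 0, i.e. a z^2 + b z + c = 0 with a = 0.67, b = -0.715, c = 1.
Discriminant D = b^2 - 4ac = (-0.715)^2 - 4*(0.67)*1 = 0.511225 - (2.68) = -2.168775.
D < 0, so the roots are the complex-conjugate pair z = (-b +/- i sqrt(-D)) / (2a) = 0.5336 +/- 1.099i.
For a conjugate pair |z|^2 = z * conj(z) = (product of roots) = c/a = 1/(0.67) = 1.492537, so |z| = sqrt(1.492537) = 1.2217 for both roots.
Moduli of all roots: 1.2217, 1.2217.
All moduli strictly greater than 1? Yes.
Verdict: Stationary.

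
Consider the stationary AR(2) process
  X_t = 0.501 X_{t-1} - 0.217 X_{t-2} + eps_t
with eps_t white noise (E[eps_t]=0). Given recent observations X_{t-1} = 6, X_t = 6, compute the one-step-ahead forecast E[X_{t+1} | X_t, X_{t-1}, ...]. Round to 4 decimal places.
E[X_{t+1} \mid \mathcal F_t] = 1.7040

For an AR(p) model X_t = c + sum_i phi_i X_{t-i} + eps_t, the
one-step-ahead conditional mean is
  E[X_{t+1} | X_t, ...] = c + sum_i phi_i X_{t+1-i}.
Substitute known values:
  E[X_{t+1} | ...] = (0.501) * (6) + (-0.217) * (6)
                   = 1.7040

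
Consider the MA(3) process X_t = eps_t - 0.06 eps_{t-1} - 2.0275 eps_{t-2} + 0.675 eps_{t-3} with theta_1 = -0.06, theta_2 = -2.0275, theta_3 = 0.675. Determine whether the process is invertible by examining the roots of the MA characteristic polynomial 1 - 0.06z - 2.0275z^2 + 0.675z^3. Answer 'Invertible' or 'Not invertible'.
\text{Not invertible}

The MA(q) characteristic polynomial is P(z) = 1 - 0.06z - 2.0275z^2 + 0.675z^3.
Invertibility requires all roots to lie outside the unit circle, i.e. |z| > 1 for every root.
Degree 3: look for a simple real root z0 first, then factor out (1 - z/z0) and solve the remaining quadratic.
Testing z0 = 0.8: P(0.8) = 1 + (-0.06)(0.8) + (-2.0275)(0.8)^2 + (0.675)(0.8)^3
  = 1 + (-0.048) + (-1.2976) + (0.3456) = 0.  So z_0 = 0.8 is a root, |z_0| = 0.8.
Divide out the factor (1 - 1.25 z) = (1 - z/z0) (since 1/z0 = 1.25):
  P(z) = (1 - 1.25 z)(1 + (1.19) z + (-0.54) z^2)
  [check: z-coef 1.19 - (1.25) = -0.06; z^2-coef -0.54 - (1.25)(1.19) = -2.0275; z^3-coef -(1.25)(-0.54) = 0.675.]
Remaining roots from the quadratic factor 1 + (1.19) z + (-0.54) z^2:
  Set 1 + (1.19) z + (-0.54) z^2 = 0, i.e. a z^2 + b z + c = 0 with a = -0.54, b = 1.19, c = 1.
  Discriminant D = b^2 - 4ac = (1.19)^2 - 4*(-0.54)*1 = 1.4161 - (-2.16) = 3.5761.
  D >= 0, so the roots are real: z = (-b +/- sqrt(D)) / (2a) = (-1.19 +/- 1.891058) / (-1.08).
    z_1 = (-1.19 + 1.891058) / (-1.08) = -0.6491,   |z_1| = 0.6491.
    z_2 = (-1.19 - 1.891058) / (-1.08) = 2.8528,   |z_2| = 2.8528.
Moduli of all roots: 0.8000, 0.6491, 2.8528.
All moduli strictly greater than 1? No.
Verdict: Not invertible.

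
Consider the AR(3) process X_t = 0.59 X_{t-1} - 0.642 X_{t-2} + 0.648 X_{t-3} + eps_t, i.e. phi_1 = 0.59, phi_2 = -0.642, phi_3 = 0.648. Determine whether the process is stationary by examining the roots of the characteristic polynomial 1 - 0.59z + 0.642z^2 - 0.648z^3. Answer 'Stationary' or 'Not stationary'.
\text{Stationary}

The AR(p) characteristic polynomial is P(z) = 1 - 0.59z + 0.642z^2 - 0.648z^3.
Stationarity requires all roots to lie outside the unit circle, i.e. |z| > 1 for every root.
Degree 3: look for a simple real root z0 first, then factor out (1 - z/z0) and solve the remaining quadratic.
Testing z0 = 1.25: P(1.25) = 1 + (-0.59)(1.25) + (0.642)(1.25)^2 + (-0.648)(1.25)^3
  = 1 + (-0.7375) + (1.003125) + (-1.265625) = 0.  So z_0 = 1.25 is a root, |z_0| = 1.25.
Divide out the factor (1 - 0.8 z) = (1 - z/z0) (since 1/z0 = 0.8):
  P(z) = (1 - 0.8 z)(1 + (0.21) z + (0.81) z^2)
  [check: z-coef 0.21 - (0.8) = -0.59; z^2-coef 0.81 - (0.8)(0.21) = 0.642; z^3-coef -(0.8)(0.81) = -0.648.]
Remaining roots from the quadratic factor 1 + (0.21) z + (0.81) z^2:
  Set 1 + (0.21) z + (0.81) z^2 = 0, i.e. a z^2 + b z + c = 0 with a = 0.81, b = 0.21, c = 1.
  Discriminant D = b^2 - 4ac = (0.21)^2 - 4*(0.81)*1 = 0.0441 - (3.24) = -3.1959.
  D < 0, so the roots are the complex-conjugate pair z = (-b +/- i sqrt(-D)) / (2a) = -0.1296 +/- 1.1035i.
  For a conjugate pair |z|^2 = z * conj(z) = (product of roots) = c/a = 1/(0.81) = 1.234568, so |z| = sqrt(1.234568) = 1.1111 for both roots.
Moduli of all roots: 1.2500, 1.1111, 1.1111.
All moduli strictly greater than 1? Yes.
Verdict: Stationary.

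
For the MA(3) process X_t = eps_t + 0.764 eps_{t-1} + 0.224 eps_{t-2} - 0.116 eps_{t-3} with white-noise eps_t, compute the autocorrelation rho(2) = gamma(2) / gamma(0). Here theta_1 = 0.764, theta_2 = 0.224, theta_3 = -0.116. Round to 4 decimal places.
\rho(2) = 0.0822

For an MA(q) process with theta_0 = 1, the autocovariance is
  gamma(k) = sigma^2 * sum_{i=0..q-k} theta_i * theta_{i+k},
and rho(k) = gamma(k) / gamma(0). Sigma^2 cancels.
  numerator   = (1)*(0.224) + (0.764)*(-0.116) = 0.135376.
  denominator = (1)^2 + (0.764)^2 + (0.224)^2 + (-0.116)^2 = 1.647328.
  rho(2) = 0.135376 / 1.647328 = 0.0822.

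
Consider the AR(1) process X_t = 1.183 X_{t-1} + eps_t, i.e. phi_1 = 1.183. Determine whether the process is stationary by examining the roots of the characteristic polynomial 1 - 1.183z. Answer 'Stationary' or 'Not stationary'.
\text{Not stationary}

The AR(p) characteristic polynomial is P(z) = 1 - 1.183z.
Stationarity requires all roots to lie outside the unit circle, i.e. |z| > 1 for every root.
This is linear in z: 1 + (-1.183) z = 0  =>  z = -1/(-1.183) = 0.845309,  |z| = 0.845309.
Moduli of all roots: 0.8453.
All moduli strictly greater than 1? No.
Verdict: Not stationary.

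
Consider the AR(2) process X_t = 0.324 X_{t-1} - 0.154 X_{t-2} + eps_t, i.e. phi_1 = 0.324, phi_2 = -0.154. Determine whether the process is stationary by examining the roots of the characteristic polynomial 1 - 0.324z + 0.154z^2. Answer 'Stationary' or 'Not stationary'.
\text{Stationary}

The AR(p) characteristic polynomial is P(z) = 1 - 0.324z + 0.154z^2.
Stationarity requires all roots to lie outside the unit circle, i.e. |z| > 1 for every root.
Set 1 + (-0.324) z + (0.154) z^2 = 0, i.e. a z^2 + b z + c = 0 with a = 0.154, b = -0.324, c = 1.
Discriminant D = b^2 - 4ac = (-0.324)^2 - 4*(0.154)*1 = 0.104976 - (0.616) = -0.511024.
D < 0, so the roots are the complex-conjugate pair z = (-b +/- i sqrt(-D)) / (2a) = 1.0519 +/- 2.321i.
For a conjugate pair |z|^2 = z * conj(z) = (product of roots) = c/a = 1/(0.154) = 6.493506, so |z| = sqrt(6.493506) = 2.5482 for both roots.
Moduli of all roots: 2.5482, 2.5482.
All moduli strictly greater than 1? Yes.
Verdict: Stationary.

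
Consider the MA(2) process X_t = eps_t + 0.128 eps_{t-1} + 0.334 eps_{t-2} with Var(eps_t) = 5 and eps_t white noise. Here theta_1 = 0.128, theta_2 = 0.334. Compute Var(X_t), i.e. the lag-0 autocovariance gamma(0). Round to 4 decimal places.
\gamma(0) = 5.6397

For an MA(q) process X_t = eps_t + sum_i theta_i eps_{t-i} with
Var(eps_t) = sigma^2, the variance is
  gamma(0) = sigma^2 * (1 + sum_i theta_i^2).
  sum_i theta_i^2 = (0.128)^2 + (0.334)^2 = 0.016384 + 0.111556 = 0.12794.
  gamma(0) = 5 * (1 + 0.12794) = 5 * 1.12794 = 5.6397.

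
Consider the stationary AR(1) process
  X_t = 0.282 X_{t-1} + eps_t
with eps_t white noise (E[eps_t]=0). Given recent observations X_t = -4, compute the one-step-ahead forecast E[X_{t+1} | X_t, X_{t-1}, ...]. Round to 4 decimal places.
E[X_{t+1} \mid \mathcal F_t] = -1.1280

For an AR(p) model X_t = c + sum_i phi_i X_{t-i} + eps_t, the
one-step-ahead conditional mean is
  E[X_{t+1} | X_t, ...] = c + sum_i phi_i X_{t+1-i}.
Substitute known values:
  E[X_{t+1} | ...] = (0.282) * (-4)
                   = -1.1280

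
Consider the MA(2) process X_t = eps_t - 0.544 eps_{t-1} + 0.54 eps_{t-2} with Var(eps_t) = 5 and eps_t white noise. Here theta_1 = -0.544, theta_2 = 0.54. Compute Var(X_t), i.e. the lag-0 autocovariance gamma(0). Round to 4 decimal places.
\gamma(0) = 7.9377

For an MA(q) process X_t = eps_t + sum_i theta_i eps_{t-i} with
Var(eps_t) = sigma^2, the variance is
  gamma(0) = sigma^2 * (1 + sum_i theta_i^2).
  sum_i theta_i^2 = (-0.544)^2 + (0.54)^2 = 0.295936 + 0.2916 = 0.587536.
  gamma(0) = 5 * (1 + 0.587536) = 5 * 1.587536 = 7.93768, which rounds to 7.9377.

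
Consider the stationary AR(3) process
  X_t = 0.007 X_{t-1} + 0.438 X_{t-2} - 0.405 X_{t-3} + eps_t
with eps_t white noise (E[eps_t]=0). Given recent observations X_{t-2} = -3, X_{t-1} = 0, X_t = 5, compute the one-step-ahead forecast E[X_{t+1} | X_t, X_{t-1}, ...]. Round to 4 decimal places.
E[X_{t+1} \mid \mathcal F_t] = 1.2500

For an AR(p) model X_t = c + sum_i phi_i X_{t-i} + eps_t, the
one-step-ahead conditional mean is
  E[X_{t+1} | X_t, ...] = c + sum_i phi_i X_{t+1-i}.
Substitute known values:
  E[X_{t+1} | ...] = (0.007) * (5) + (0.438) * (0) + (-0.405) * (-3)
                   = 1.2500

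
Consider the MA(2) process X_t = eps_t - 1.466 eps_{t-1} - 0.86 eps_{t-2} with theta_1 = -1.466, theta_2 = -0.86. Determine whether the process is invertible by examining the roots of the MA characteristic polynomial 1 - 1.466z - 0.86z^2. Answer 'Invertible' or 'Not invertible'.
\text{Not invertible}

The MA(q) characteristic polynomial is P(z) = 1 - 1.466z - 0.86z^2.
Invertibility requires all roots to lie outside the unit circle, i.e. |z| > 1 for every root.
Set 1 + (-1.466) z + (-0.86) z^2 = 0, i.e. a z^2 + b z + c = 0 with a = -0.86, b = -1.466, c = 1.
Discriminant D = b^2 - 4ac = (-1.466)^2 - 4*(-0.86)*1 = 2.149156 - (-3.44) = 5.589156.
D >= 0, so the roots are real: z = (-b +/- sqrt(D)) / (2a) = (1.466 +/- 2.36414) / (-1.72).
  z_1 = (1.466 + 2.36414) / (-1.72) = -2.2268,   |z_1| = 2.2268.
  z_2 = (1.466 - 2.36414) / (-1.72) = 0.5222,   |z_2| = 0.5222.
Moduli of all roots: 2.2268, 0.5222.
All moduli strictly greater than 1? No.
Verdict: Not invertible.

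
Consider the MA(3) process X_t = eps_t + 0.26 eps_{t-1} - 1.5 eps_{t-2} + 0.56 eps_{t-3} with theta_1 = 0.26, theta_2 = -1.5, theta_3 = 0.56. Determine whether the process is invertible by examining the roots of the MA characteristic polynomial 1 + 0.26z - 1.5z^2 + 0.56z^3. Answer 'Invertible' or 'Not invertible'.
\text{Not invertible}

The MA(q) characteristic polynomial is P(z) = 1 + 0.26z - 1.5z^2 + 0.56z^3.
Invertibility requires all roots to lie outside the unit circle, i.e. |z| > 1 for every root.
Degree 3: look for a simple real root z0 first, then factor out (1 - z/z0) and solve the remaining quadratic.
Testing z0 = 2: P(2) = 1 + (0.26)(2) + (-1.5)(2)^2 + (0.56)(2)^3
  = 1 + (0.52) + (-6) + (4.48) = 0.  So z_0 = 2 is a root, |z_0| = 2.
Divide out the factor (1 - 0.5 z) = (1 - z/z0) (since 1/z0 = 0.5):
  P(z) = (1 - 0.5 z)(1 + (0.76) z + (-1.12) z^2)
  [check: z-coef 0.76 - (0.5) = 0.26; z^2-coef -1.12 - (0.5)(0.76) = -1.5; z^3-coef -(0.5)(-1.12) = 0.56.]
Remaining roots from the quadratic factor 1 + (0.76) z + (-1.12) z^2:
  Set 1 + (0.76) z + (-1.12) z^2 = 0, i.e. a z^2 + b z + c = 0 with a = -1.12, b = 0.76, c = 1.
  Discriminant D = b^2 - 4ac = (0.76)^2 - 4*(-1.12)*1 = 0.5776 - (-4.48) = 5.0576.
  D >= 0, so the roots are real: z = (-b +/- sqrt(D)) / (2a) = (-0.76 +/- 2.248911) / (-2.24).
    z_1 = (-0.76 + 2.248911) / (-2.24) = -0.6647,   |z_1| = 0.6647.
    z_2 = (-0.76 - 2.248911) / (-2.24) = 1.3433,   |z_2| = 1.3433.
Moduli of all roots: 2.0000, 0.6647, 1.3433.
All moduli strictly greater than 1? No.
Verdict: Not invertible.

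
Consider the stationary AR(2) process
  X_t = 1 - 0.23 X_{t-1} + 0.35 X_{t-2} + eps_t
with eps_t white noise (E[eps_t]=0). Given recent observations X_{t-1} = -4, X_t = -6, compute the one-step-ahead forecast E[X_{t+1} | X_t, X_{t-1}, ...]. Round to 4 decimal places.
E[X_{t+1} \mid \mathcal F_t] = 0.9800

For an AR(p) model X_t = c + sum_i phi_i X_{t-i} + eps_t, the
one-step-ahead conditional mean is
  E[X_{t+1} | X_t, ...] = c + sum_i phi_i X_{t+1-i}.
Substitute known values:
  E[X_{t+1} | ...] = 1 + (-0.23) * (-6) + (0.35) * (-4)
                   = 0.9800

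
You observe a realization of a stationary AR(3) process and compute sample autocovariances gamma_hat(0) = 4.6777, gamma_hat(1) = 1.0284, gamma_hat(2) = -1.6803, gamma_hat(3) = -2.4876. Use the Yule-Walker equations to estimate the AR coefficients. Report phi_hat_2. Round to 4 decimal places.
\hat\phi_{2} = -0.2970

The Yule-Walker equations for an AR(p) process read, in matrix form,
  Gamma_p phi = r_p,   with   (Gamma_p)_{ij} = gamma(|i - j|),
                       (r_p)_i = gamma(i),   i,j = 1..p.
Substitute the sample gammas (Toeplitz matrix and right-hand side of size 3):
  Gamma_p = [[4.6777, 1.0284, -1.6803], [1.0284, 4.6777, 1.0284], [-1.6803, 1.0284, 4.6777]]
  r_p     = [1.0284, -1.6803, -2.4876]
Written out (R1..R3):
  (R1) 4.6777 phi_1 + 1.0284 phi_2 - 1.6803 phi_3 = 1.0284
  (R2) 1.0284 phi_1 + 4.6777 phi_2 + 1.0284 phi_3 = -1.6803
  (R3) -1.6803 phi_1 + 1.0284 phi_2 + 4.6777 phi_3 = -2.4876
Gaussian elimination:
  R2 <- R2 - (1.0284/4.6777) R1 = R2 - (0.219852) R1:  4.451605 phi_2 + 1.397817 phi_3 = -1.906395
  R3 <- R3 - (-1.6803/4.6777) R1 = R3 - (-0.359215) R1:  1.397817 phi_2 + 4.074111 phi_3 = -2.118183
  R3 <- R3 - (1.397817/4.451605) R2 = R3 - (0.314003) R2:  3.635193 phi_3 = -1.51957
Back-substitution:
  phi_hat_3 = -1.51957 / 3.635193 = -0.418016
  phi_hat_2 = (-1.906395 - (1.397817)(-0.418016)) / 4.451605 = -0.296991
  phi_hat_1 = (1.0284 - (1.0284)(-0.296991) - (-1.6803)(-0.418016)) / 4.6777 = 0.134988
So phi_hat = [0.1350, -0.2970, -0.4180].
Therefore phi_hat_2 = -0.2970.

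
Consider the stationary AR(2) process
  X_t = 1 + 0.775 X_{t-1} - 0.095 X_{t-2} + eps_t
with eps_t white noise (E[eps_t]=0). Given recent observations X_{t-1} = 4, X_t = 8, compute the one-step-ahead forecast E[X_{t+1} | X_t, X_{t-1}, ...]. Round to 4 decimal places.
E[X_{t+1} \mid \mathcal F_t] = 6.8200

For an AR(p) model X_t = c + sum_i phi_i X_{t-i} + eps_t, the
one-step-ahead conditional mean is
  E[X_{t+1} | X_t, ...] = c + sum_i phi_i X_{t+1-i}.
Substitute known values:
  E[X_{t+1} | ...] = 1 + (0.775) * (8) + (-0.095) * (4)
                   = 6.8200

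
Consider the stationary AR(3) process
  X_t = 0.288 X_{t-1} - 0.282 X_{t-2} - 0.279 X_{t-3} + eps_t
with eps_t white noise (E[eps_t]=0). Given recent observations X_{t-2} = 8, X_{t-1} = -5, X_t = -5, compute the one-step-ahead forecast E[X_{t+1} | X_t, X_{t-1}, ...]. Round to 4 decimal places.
E[X_{t+1} \mid \mathcal F_t] = -2.2620

For an AR(p) model X_t = c + sum_i phi_i X_{t-i} + eps_t, the
one-step-ahead conditional mean is
  E[X_{t+1} | X_t, ...] = c + sum_i phi_i X_{t+1-i}.
Substitute known values:
  E[X_{t+1} | ...] = (0.288) * (-5) + (-0.282) * (-5) + (-0.279) * (8)
                   = -2.2620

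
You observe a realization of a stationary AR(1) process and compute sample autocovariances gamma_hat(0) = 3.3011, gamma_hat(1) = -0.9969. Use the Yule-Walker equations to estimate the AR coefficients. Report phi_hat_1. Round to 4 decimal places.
\hat\phi_{1} = -0.3020

The Yule-Walker equations for an AR(p) process read, in matrix form,
  Gamma_p phi = r_p,   with   (Gamma_p)_{ij} = gamma(|i - j|),
                       (r_p)_i = gamma(i),   i,j = 1..p.
Substitute the sample gammas (Toeplitz matrix and right-hand side of size 1):
  Gamma_p = [[3.3011]]
  r_p     = [-0.9969]
With p = 1 this is the single equation gamma(0) phi_1 = gamma(1):
  phi_hat_1 = gamma(1) / gamma(0) = -0.9969 / 3.3011 = -0.3020.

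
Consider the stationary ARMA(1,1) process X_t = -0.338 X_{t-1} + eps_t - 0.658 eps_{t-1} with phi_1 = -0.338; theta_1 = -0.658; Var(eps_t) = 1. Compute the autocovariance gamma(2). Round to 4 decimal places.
\gamma(2) = 0.4646

Multiply the model equation by X_{t-k} and take expectations. With theta_0 = psi_0 = 1 and psi_j the MA(infinity) weights, this gives
  gamma(k) - sum_i phi_i gamma(k-i) = c_k,
  c_k = sigma^2 * sum_{j=k..q} theta_j psi_{j-k}   (c_k = 0 for k > q),
using gamma(-m) = gamma(m).
psi-weights needed (psi_j = theta_j + sum_i phi_i psi_{j-i}):
  psi_1 = theta_1 + phi_1 = -0.658 + (-0.338) = -0.996
Right-hand sides:
  c_0 = sigma^2 (1 + theta_1 psi_1) = 1 * (1 + (-0.658)(-0.996)) = 1 * 1.655368 = 1.655368
  c_1 = sigma^2 theta_1 = 1 * (-0.658) = -0.658
  c_2 = 0
Equations for k = 0 and k = 1 (AR order 1):
  gamma(0) = phi_1 gamma(1) + c_0
  gamma(1) = phi_1 gamma(0) + c_1
Substituting the second into the first: gamma(0) (1 - phi_1^2) = c_0 + phi_1 c_1, so
  gamma(0) = (c_0 + phi_1 c_1) / (1 - phi_1^2) = (1.655368 + (-0.338)(-0.658)) / (1 - (-0.338)^2) = 1.877772 / 0.885756 = 2.119965.
  gamma(1) = phi_1 gamma(0) + c_1 = (-0.338)(2.119965) + (-0.658) = -1.374548.
For k = 2 (> q): gamma(2) = phi_1 gamma(1) = (-0.338)(-1.374548) = 0.464597.
Therefore gamma(2) = 0.4646 (to 4 decimal places).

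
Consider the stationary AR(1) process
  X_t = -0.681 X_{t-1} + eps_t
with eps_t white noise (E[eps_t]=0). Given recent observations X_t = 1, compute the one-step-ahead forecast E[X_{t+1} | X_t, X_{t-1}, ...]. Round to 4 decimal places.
E[X_{t+1} \mid \mathcal F_t] = -0.6810

For an AR(p) model X_t = c + sum_i phi_i X_{t-i} + eps_t, the
one-step-ahead conditional mean is
  E[X_{t+1} | X_t, ...] = c + sum_i phi_i X_{t+1-i}.
Substitute known values:
  E[X_{t+1} | ...] = (-0.681) * (1)
                   = -0.6810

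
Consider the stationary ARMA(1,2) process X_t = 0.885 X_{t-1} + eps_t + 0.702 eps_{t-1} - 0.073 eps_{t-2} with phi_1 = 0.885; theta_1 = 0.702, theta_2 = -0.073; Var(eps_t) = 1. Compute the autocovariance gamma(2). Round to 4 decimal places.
\gamma(2) = 9.6071

Multiply the model equation by X_{t-k} and take expectations. With theta_0 = psi_0 = 1 and psi_j the MA(infinity) weights, this gives
  gamma(k) - sum_i phi_i gamma(k-i) = c_k,
  c_k = sigma^2 * sum_{j=k..q} theta_j psi_{j-k}   (c_k = 0 for k > q),
using gamma(-m) = gamma(m).
psi-weights needed (psi_j = theta_j + sum_i phi_i psi_{j-i}):
  psi_1 = theta_1 + phi_1 = 0.702 + (0.885) = 1.587
  psi_2 = theta_2 + phi_1 psi_1 = -0.073 + (0.885)(1.587) = 1.331495
Right-hand sides:
  c_0 = sigma^2 (1 + theta_1 psi_1 + theta_2 psi_2) = 1 * (1 + (0.702)(1.587) + (-0.073)(1.331495)) = 1 * 2.016875 = 2.016875
  c_1 = sigma^2 (theta_1 + theta_2 psi_1) = 1 * (0.702 + (-0.073)(1.587)) = 0.586149
  c_2 = sigma^2 theta_2 = 1 * (-0.073) = -0.073
Equations for k = 0 and k = 1 (AR order 1):
  gamma(0) = phi_1 gamma(1) + c_0
  gamma(1) = phi_1 gamma(0) + c_1
Substituting the second into the first: gamma(0) (1 - phi_1^2) = c_0 + phi_1 c_1, so
  gamma(0) = (c_0 + phi_1 c_1) / (1 - phi_1^2) = (2.016875 + (0.885)(0.586149)) / (1 - (0.885)^2) = 2.535617 / 0.216775 = 11.696998.
  gamma(1) = phi_1 gamma(0) + c_1 = (0.885)(11.696998) + (0.586149) = 10.937992.
For k = 2: gamma(2) = phi_1 gamma(1) + c_2
  = (0.885)(10.937992) + (-0.073) = 9.607123.
Therefore gamma(2) = 9.6071 (to 4 decimal places).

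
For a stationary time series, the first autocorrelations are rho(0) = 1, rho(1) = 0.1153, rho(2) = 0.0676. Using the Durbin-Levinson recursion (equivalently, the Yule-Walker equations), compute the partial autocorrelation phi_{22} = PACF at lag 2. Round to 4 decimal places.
\phi_{22} = 0.0550

The PACF at lag k is phi_{kk}, the last component of the solution
to the Yule-Walker system G_k phi = r_k where
  (G_k)_{ij} = rho(|i - j|), (r_k)_i = rho(i), i,j = 1..k.
Equivalently, Durbin-Levinson gives phi_{kk} iteratively:
  phi_{11} = rho(1)
  phi_{kk} = [rho(k) - sum_{j=1..k-1} phi_{k-1,j} rho(k-j)]
            / [1 - sum_{j=1..k-1} phi_{k-1,j} rho(j)],
  phi_{k,j} = phi_{k-1,j} - phi_{kk} phi_{k-1,k-j},  j = 1..k-1.
Step k = 1:
  phi_11 = rho(1) = 0.1153.
Step k = 2:
  phi_22 = [rho(2) - phi_11 rho(1)] / [1 - phi_11 rho(1)] = [0.0676 - (0.1153)(0.1153)] / [1 - (0.1153)(0.1153)]
         = 0.05430591 / 0.98670591 = 0.055.
Therefore phi_{22} = 0.0550.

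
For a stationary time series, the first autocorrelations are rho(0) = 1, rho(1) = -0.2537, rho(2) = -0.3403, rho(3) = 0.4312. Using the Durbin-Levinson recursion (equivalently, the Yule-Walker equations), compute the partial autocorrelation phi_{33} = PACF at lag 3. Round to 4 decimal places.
\phi_{33} = 0.2601

The PACF at lag k is phi_{kk}, the last component of the solution
to the Yule-Walker system G_k phi = r_k where
  (G_k)_{ij} = rho(|i - j|), (r_k)_i = rho(i), i,j = 1..k.
Equivalently, Durbin-Levinson gives phi_{kk} iteratively:
  phi_{11} = rho(1)
  phi_{kk} = [rho(k) - sum_{j=1..k-1} phi_{k-1,j} rho(k-j)]
            / [1 - sum_{j=1..k-1} phi_{k-1,j} rho(j)],
  phi_{k,j} = phi_{k-1,j} - phi_{kk} phi_{k-1,k-j},  j = 1..k-1.
Step k = 1:
  phi_11 = rho(1) = -0.2537.
Step k = 2:
  phi_22 = [rho(2) - phi_11 rho(1)] / [1 - phi_11 rho(1)] = [-0.3403 - (-0.2537)(-0.2537)] / [1 - (-0.2537)(-0.2537)]
         = -0.40466369 / 0.93563631 = -0.432501.
  Update: phi_21 = phi_11 - phi_22 phi_11 = -0.2537 - (-0.432501)(-0.2537) = -0.363426.
Step k = 3:
  phi_33 = [rho(3) - phi_21 rho(2) - phi_22 rho(1)] / [1 - phi_21 rho(1) - phi_22 rho(2)]
    numerator   = 0.4312 - (-0.363426)(-0.3403) - (-0.432501)(-0.2537) = 0.19780078
    denominator = 1 - (-0.363426)(-0.2537) - (-0.432501)(-0.3403) = 0.76061884
  phi_33 = 0.19780078 / 0.76061884 = 0.2601.
Therefore phi_{33} = 0.2601.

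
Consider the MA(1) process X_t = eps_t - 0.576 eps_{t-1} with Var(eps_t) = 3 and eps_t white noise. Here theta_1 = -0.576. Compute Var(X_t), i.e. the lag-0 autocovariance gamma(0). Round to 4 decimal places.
\gamma(0) = 3.9953

For an MA(q) process X_t = eps_t + sum_i theta_i eps_{t-i} with
Var(eps_t) = sigma^2, the variance is
  gamma(0) = sigma^2 * (1 + sum_i theta_i^2).
  sum_i theta_i^2 = (-0.576)^2 = 0.331776.
  gamma(0) = 3 * (1 + 0.331776) = 3 * 1.331776 = 3.995328, which rounds to 3.9953.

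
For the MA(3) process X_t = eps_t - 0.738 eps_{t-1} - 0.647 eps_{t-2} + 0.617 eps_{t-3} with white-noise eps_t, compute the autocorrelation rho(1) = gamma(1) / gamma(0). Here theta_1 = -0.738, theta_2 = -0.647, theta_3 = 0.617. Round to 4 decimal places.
\rho(1) = -0.2815

For an MA(q) process with theta_0 = 1, the autocovariance is
  gamma(k) = sigma^2 * sum_{i=0..q-k} theta_i * theta_{i+k},
and rho(k) = gamma(k) / gamma(0). Sigma^2 cancels.
  numerator   = (1)*(-0.738) + (-0.738)*(-0.647) + (-0.647)*(0.617) = -0.659713.
  denominator = (1)^2 + (-0.738)^2 + (-0.647)^2 + (0.617)^2 = 2.343942.
  rho(1) = -0.659713 / 2.343942 = -0.2815.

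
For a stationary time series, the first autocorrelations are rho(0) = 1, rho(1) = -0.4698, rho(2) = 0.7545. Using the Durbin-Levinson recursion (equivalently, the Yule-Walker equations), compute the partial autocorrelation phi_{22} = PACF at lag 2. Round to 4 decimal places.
\phi_{22} = 0.6850

The PACF at lag k is phi_{kk}, the last component of the solution
to the Yule-Walker system G_k phi = r_k where
  (G_k)_{ij} = rho(|i - j|), (r_k)_i = rho(i), i,j = 1..k.
Equivalently, Durbin-Levinson gives phi_{kk} iteratively:
  phi_{11} = rho(1)
  phi_{kk} = [rho(k) - sum_{j=1..k-1} phi_{k-1,j} rho(k-j)]
            / [1 - sum_{j=1..k-1} phi_{k-1,j} rho(j)],
  phi_{k,j} = phi_{k-1,j} - phi_{kk} phi_{k-1,k-j},  j = 1..k-1.
Step k = 1:
  phi_11 = rho(1) = -0.4698.
Step k = 2:
  phi_22 = [rho(2) - phi_11 rho(1)] / [1 - phi_11 rho(1)] = [0.7545 - (-0.4698)(-0.4698)] / [1 - (-0.4698)(-0.4698)]
         = 0.53378796 / 0.77928796 = 0.685.
Therefore phi_{22} = 0.6850.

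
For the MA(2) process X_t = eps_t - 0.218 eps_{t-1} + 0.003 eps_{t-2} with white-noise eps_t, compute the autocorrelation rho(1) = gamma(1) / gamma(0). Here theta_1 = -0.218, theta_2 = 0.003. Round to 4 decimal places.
\rho(1) = -0.2087

For an MA(q) process with theta_0 = 1, the autocovariance is
  gamma(k) = sigma^2 * sum_{i=0..q-k} theta_i * theta_{i+k},
and rho(k) = gamma(k) / gamma(0). Sigma^2 cancels.
  numerator   = (1)*(-0.218) + (-0.218)*(0.003) = -0.218654.
  denominator = (1)^2 + (-0.218)^2 + (0.003)^2 = 1.047533.
  rho(1) = -0.218654 / 1.047533 = -0.2087.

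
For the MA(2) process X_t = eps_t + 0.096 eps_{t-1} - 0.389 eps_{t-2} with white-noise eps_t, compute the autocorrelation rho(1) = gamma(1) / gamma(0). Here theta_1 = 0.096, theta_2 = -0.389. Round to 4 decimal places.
\rho(1) = 0.0505

For an MA(q) process with theta_0 = 1, the autocovariance is
  gamma(k) = sigma^2 * sum_{i=0..q-k} theta_i * theta_{i+k},
and rho(k) = gamma(k) / gamma(0). Sigma^2 cancels.
  numerator   = (1)*(0.096) + (0.096)*(-0.389) = 0.058656.
  denominator = (1)^2 + (0.096)^2 + (-0.389)^2 = 1.160537.
  rho(1) = 0.058656 / 1.160537 = 0.0505.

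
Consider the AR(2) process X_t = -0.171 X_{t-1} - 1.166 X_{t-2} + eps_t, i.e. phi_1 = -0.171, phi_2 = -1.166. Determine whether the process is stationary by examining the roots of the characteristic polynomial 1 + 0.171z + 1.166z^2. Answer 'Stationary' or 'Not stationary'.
\text{Not stationary}

The AR(p) characteristic polynomial is P(z) = 1 + 0.171z + 1.166z^2.
Stationarity requires all roots to lie outside the unit circle, i.e. |z| > 1 for every root.
Set 1 + (0.171) z + (1.166) z^2 = 0, i.e. a z^2 + b z + c = 0 with a = 1.166, b = 0.171, c = 1.
Discriminant D = b^2 - 4ac = (0.171)^2 - 4*(1.166)*1 = 0.029241 - (4.664) = -4.634759.
D < 0, so the roots are the complex-conjugate pair z = (-b +/- i sqrt(-D)) / (2a) = -0.0733 +/- 0.9232i.
For a conjugate pair |z|^2 = z * conj(z) = (product of roots) = c/a = 1/(1.166) = 0.857633, so |z| = sqrt(0.857633) = 0.9261 for both roots.
Moduli of all roots: 0.9261, 0.9261.
All moduli strictly greater than 1? No.
Verdict: Not stationary.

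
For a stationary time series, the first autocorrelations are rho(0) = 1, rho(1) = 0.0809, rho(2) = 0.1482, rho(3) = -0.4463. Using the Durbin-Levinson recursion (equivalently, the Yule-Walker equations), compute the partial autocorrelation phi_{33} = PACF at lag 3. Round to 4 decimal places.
\phi_{33} = -0.4810

The PACF at lag k is phi_{kk}, the last component of the solution
to the Yule-Walker system G_k phi = r_k where
  (G_k)_{ij} = rho(|i - j|), (r_k)_i = rho(i), i,j = 1..k.
Equivalently, Durbin-Levinson gives phi_{kk} iteratively:
  phi_{11} = rho(1)
  phi_{kk} = [rho(k) - sum_{j=1..k-1} phi_{k-1,j} rho(k-j)]
            / [1 - sum_{j=1..k-1} phi_{k-1,j} rho(j)],
  phi_{k,j} = phi_{k-1,j} - phi_{kk} phi_{k-1,k-j},  j = 1..k-1.
Step k = 1:
  phi_11 = rho(1) = 0.0809.
Step k = 2:
  phi_22 = [rho(2) - phi_11 rho(1)] / [1 - phi_11 rho(1)] = [0.1482 - (0.0809)(0.0809)] / [1 - (0.0809)(0.0809)]
         = 0.14165519 / 0.99345519 = 0.142588.
  Update: phi_21 = phi_11 - phi_22 phi_11 = 0.0809 - (0.142588)(0.0809) = 0.069365.
Step k = 3:
  phi_33 = [rho(3) - phi_21 rho(2) - phi_22 rho(1)] / [1 - phi_21 rho(1) - phi_22 rho(2)]
    numerator   = -0.4463 - (0.069365)(0.1482) - (0.142588)(0.0809) = -0.46811524
    denominator = 1 - (0.069365)(0.0809) - (0.142588)(0.1482) = 0.9732568
  phi_33 = -0.46811524 / 0.9732568 = -0.481.
Therefore phi_{33} = -0.4810.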